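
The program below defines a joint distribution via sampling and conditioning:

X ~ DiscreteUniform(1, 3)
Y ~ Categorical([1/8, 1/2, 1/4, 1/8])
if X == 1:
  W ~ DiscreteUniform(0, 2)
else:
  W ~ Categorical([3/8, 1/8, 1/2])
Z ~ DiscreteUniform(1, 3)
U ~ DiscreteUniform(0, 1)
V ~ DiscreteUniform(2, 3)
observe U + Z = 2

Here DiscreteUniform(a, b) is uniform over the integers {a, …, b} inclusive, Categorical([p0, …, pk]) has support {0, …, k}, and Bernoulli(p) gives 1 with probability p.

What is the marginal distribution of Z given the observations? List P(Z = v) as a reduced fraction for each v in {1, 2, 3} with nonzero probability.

Enumerate traces; 144 have nonzero weight after conditioning:
  (X=1, Y=0, W=0, Z=1, U=1, V=2) weight 1/864
  (X=1, Y=0, W=0, Z=1, U=1, V=3) weight 1/864
  (X=1, Y=0, W=0, Z=2, U=0, V=2) weight 1/864
  (X=1, Y=0, W=0, Z=2, U=0, V=3) weight 1/864
  (X=1, Y=0, W=1, Z=1, U=1, V=2) weight 1/864
  (X=1, Y=0, W=1, Z=1, U=1, V=3) weight 1/864
  (X=1, Y=0, W=1, Z=2, U=0, V=2) weight 1/864
  (X=1, Y=0, W=1, Z=2, U=0, V=3) weight 1/864
  … 136 more
Group by Z:
  weight(Z=1) = 1/6
  weight(Z=2) = 1/6
Total weight = 1/6 + 1/6 = 1/3
P(Z=1 | obs) = 1/6 / 1/3 = 1/2
P(Z=2 | obs) = 1/6 / 1/3 = 1/2

P(Z=1) = 1/2, P(Z=2) = 1/2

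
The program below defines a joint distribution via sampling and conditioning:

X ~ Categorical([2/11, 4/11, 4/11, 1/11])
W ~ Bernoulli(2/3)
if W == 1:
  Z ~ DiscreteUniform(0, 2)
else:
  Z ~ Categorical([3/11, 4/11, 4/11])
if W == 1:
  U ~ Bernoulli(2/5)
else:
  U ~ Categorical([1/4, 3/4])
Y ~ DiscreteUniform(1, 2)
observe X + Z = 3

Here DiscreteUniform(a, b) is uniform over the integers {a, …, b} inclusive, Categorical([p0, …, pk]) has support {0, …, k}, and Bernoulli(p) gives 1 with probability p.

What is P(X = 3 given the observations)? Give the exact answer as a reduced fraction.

P(X = 3 | obs) = 31/303

Enumerate traces; 24 have nonzero weight after conditioning:
  (X=1, W=0, Z=2, U=0, Y=1) weight 2/363
  (X=1, W=0, Z=2, U=0, Y=2) weight 2/363
  (X=1, W=0, Z=2, U=1, Y=1) weight 2/121
  (X=1, W=0, Z=2, U=1, Y=2) weight 2/121
  (X=1, W=1, Z=2, U=0, Y=1) weight 4/165
  (X=1, W=1, Z=2, U=0, Y=2) weight 4/165
  (X=1, W=1, Z=2, U=1, Y=1) weight 8/495
  (X=1, W=1, Z=2, U=1, Y=2) weight 8/495
  (X=2, W=0, Z=1, U=0, Y=1) weight 2/363
  (X=3, W=0, Z=0, U=0, Y=1) weight 1/968
  … 14 more
Group by X:
  weight(X=1) = 136/1089
  weight(X=2) = 136/1089
  weight(X=3) = 31/1089
Total weight = 136/1089 + 136/1089 + 31/1089 = 101/363
P(X=1 | obs) = 136/1089 / 101/363 = 136/303
P(X=2 | obs) = 136/1089 / 101/363 = 136/303
P(X=3 | obs) = 31/1089 / 101/363 = 31/303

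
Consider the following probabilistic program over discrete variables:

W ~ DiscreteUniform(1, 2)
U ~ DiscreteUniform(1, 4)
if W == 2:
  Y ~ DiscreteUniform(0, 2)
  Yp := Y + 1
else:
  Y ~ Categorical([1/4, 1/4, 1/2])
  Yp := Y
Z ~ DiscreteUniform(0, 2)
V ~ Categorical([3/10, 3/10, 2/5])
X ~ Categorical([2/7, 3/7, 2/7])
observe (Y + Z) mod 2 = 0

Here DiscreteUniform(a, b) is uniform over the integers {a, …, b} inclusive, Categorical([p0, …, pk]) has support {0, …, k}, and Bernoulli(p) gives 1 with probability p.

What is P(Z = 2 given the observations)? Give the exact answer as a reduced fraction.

P(Z = 2 | obs) = 17/41

Enumerate traces; 360 have nonzero weight after conditioning:
  (W=1, U=1, Y=0, Z=0, V=0, X=0) weight 1/1120
  (W=1, U=1, Y=0, Z=0, V=0, X=1) weight 3/2240
  (W=1, U=1, Y=0, Z=0, V=0, X=2) weight 1/1120
  (W=1, U=1, Y=0, Z=0, V=1, X=0) weight 1/1120
  (W=1, U=1, Y=0, Z=0, V=1, X=1) weight 3/2240
  (W=1, U=1, Y=0, Z=0, V=1, X=2) weight 1/1120
  (W=1, U=1, Y=0, Z=0, V=2, X=0) weight 1/840
  (W=1, U=1, Y=0, Z=0, V=2, X=1) weight 1/560
  (W=1, U=1, Y=0, Z=2, V=0, X=0) weight 1/1120
  (W=1, U=1, Y=1, Z=1, V=0, X=0) weight 1/1120
  … 350 more
Group by Z:
  weight(Z=0) = 17/72
  weight(Z=1) = 7/72
  weight(Z=2) = 17/72
Total weight = 17/72 + 7/72 + 17/72 = 41/72
P(Z=0 | obs) = 17/72 / 41/72 = 17/41
P(Z=1 | obs) = 7/72 / 41/72 = 7/41
P(Z=2 | obs) = 17/72 / 41/72 = 17/41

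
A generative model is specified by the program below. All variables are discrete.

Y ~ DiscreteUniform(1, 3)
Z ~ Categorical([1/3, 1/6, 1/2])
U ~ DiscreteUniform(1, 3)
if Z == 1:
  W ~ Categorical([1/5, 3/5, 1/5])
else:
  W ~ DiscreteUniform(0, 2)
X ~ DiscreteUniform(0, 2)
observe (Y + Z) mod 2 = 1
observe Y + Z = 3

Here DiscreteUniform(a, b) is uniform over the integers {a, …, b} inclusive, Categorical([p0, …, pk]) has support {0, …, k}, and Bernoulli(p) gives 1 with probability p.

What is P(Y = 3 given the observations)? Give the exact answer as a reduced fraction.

P(Y = 3 | obs) = 1/3

Enumerate traces; 81 have nonzero weight after conditioning:
  (Y=1, Z=2, U=1, W=0, X=0) weight 1/162
  (Y=1, Z=2, U=1, W=0, X=1) weight 1/162
  (Y=1, Z=2, U=1, W=0, X=2) weight 1/162
  (Y=1, Z=2, U=1, W=1, X=0) weight 1/162
  (Y=1, Z=2, U=1, W=1, X=1) weight 1/162
  (Y=1, Z=2, U=1, W=1, X=2) weight 1/162
  (Y=1, Z=2, U=1, W=2, X=0) weight 1/162
  (Y=1, Z=2, U=1, W=2, X=1) weight 1/162
  (Y=2, Z=1, U=1, W=0, X=0) weight 1/810
  (Y=3, Z=0, U=1, W=0, X=0) weight 1/243
  … 71 more
Group by Y:
  weight(Y=1) = 1/6
  weight(Y=2) = 1/18
  weight(Y=3) = 1/9
Total weight = 1/6 + 1/18 + 1/9 = 1/3
P(Y=1 | obs) = 1/6 / 1/3 = 1/2
P(Y=2 | obs) = 1/18 / 1/3 = 1/6
P(Y=3 | obs) = 1/9 / 1/3 = 1/3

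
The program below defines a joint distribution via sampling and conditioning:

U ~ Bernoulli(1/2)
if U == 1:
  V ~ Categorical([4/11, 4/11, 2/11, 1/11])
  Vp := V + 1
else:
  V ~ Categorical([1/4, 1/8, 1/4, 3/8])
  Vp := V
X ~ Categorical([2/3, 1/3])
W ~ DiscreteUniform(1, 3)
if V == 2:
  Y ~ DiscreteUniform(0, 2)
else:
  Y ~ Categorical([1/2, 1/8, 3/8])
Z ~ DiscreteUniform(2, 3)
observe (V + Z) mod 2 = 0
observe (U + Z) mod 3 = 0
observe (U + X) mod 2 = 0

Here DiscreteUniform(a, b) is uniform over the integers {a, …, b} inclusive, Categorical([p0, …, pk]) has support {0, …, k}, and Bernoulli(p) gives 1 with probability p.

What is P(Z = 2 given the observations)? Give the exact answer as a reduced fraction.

P(Z = 2 | obs) = 6/17

Enumerate traces; 36 have nonzero weight after conditioning:
  (U=0, V=1, X=0, W=1, Y=0, Z=3) weight 1/288
  (U=0, V=1, X=0, W=1, Y=1, Z=3) weight 1/1152
  (U=0, V=1, X=0, W=1, Y=2, Z=3) weight 1/384
  (U=0, V=1, X=0, W=2, Y=0, Z=3) weight 1/288
  (U=0, V=1, X=0, W=2, Y=1, Z=3) weight 1/1152
  (U=0, V=1, X=0, W=2, Y=2, Z=3) weight 1/384
  (U=0, V=1, X=0, W=3, Y=0, Z=3) weight 1/288
  (U=0, V=1, X=0, W=3, Y=1, Z=3) weight 1/1152
  (U=1, V=0, X=1, W=1, Y=0, Z=2) weight 1/198
  … 27 more
Group by Z:
  weight(Z=2) = 1/22
  weight(Z=3) = 1/12
Total weight = 1/22 + 1/12 = 17/132
P(Z=2 | obs) = 1/22 / 17/132 = 6/17
P(Z=3 | obs) = 1/12 / 17/132 = 11/17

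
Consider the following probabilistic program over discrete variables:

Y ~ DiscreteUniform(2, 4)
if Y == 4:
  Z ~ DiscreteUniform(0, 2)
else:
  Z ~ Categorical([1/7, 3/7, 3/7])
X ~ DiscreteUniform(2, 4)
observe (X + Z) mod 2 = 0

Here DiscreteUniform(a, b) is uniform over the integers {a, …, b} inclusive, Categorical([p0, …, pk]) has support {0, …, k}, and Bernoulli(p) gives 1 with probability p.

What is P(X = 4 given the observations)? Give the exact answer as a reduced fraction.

Enumerate traces; 15 have nonzero weight after conditioning:
  (Y=2, Z=0, X=2) weight 1/63
  (Y=2, Z=0, X=4) weight 1/63
  (Y=2, Z=1, X=3) weight 1/21
  (Y=2, Z=2, X=2) weight 1/21
  (Y=2, Z=2, X=4) weight 1/21
  (Y=3, Z=0, X=2) weight 1/63
  (Y=3, Z=0, X=4) weight 1/63
  (Y=3, Z=1, X=3) weight 1/21
  … 7 more
Group by X:
  weight(X=2) = 38/189
  weight(X=3) = 25/189
  weight(X=4) = 38/189
Total weight = 38/189 + 25/189 + 38/189 = 101/189
P(X=2 | obs) = 38/189 / 101/189 = 38/101
P(X=3 | obs) = 25/189 / 101/189 = 25/101
P(X=4 | obs) = 38/189 / 101/189 = 38/101

P(X = 4 | obs) = 38/101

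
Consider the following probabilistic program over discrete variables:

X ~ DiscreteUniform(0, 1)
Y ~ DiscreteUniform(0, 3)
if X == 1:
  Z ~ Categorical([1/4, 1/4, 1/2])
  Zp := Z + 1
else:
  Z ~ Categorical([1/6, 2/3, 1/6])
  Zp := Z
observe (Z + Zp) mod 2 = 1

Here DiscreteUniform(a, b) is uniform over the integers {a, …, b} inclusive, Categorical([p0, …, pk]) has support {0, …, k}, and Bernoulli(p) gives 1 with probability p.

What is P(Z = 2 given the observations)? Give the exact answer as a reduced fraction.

P(Z = 2 | obs) = 1/2

Enumerate traces; 12 have nonzero weight after conditioning:
  (X=1, Y=0, Z=0) weight 1/32
  (X=1, Y=0, Z=1) weight 1/32
  (X=1, Y=0, Z=2) weight 1/16
  (X=1, Y=1, Z=0) weight 1/32
  (X=1, Y=1, Z=1) weight 1/32
  (X=1, Y=1, Z=2) weight 1/16
  (X=1, Y=2, Z=0) weight 1/32
  (X=1, Y=2, Z=1) weight 1/32
  … 4 more
Group by Z:
  weight(Z=0) = 1/8
  weight(Z=1) = 1/8
  weight(Z=2) = 1/4
Total weight = 1/8 + 1/8 + 1/4 = 1/2
P(Z=0 | obs) = 1/8 / 1/2 = 1/4
P(Z=1 | obs) = 1/8 / 1/2 = 1/4
P(Z=2 | obs) = 1/4 / 1/2 = 1/2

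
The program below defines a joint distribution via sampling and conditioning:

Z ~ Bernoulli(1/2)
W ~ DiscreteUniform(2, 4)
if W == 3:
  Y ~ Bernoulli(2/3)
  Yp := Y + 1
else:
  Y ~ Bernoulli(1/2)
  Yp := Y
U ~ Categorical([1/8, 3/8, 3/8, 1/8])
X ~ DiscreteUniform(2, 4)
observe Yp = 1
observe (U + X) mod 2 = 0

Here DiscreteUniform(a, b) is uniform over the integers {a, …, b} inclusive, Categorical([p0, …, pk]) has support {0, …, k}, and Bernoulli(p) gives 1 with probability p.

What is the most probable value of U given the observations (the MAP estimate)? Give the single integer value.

Enumerate traces; 36 have nonzero weight after conditioning:
  (Z=0, W=2, Y=1, U=0, X=2) weight 1/288
  (Z=0, W=2, Y=1, U=0, X=4) weight 1/288
  (Z=0, W=2, Y=1, U=1, X=3) weight 1/96
  (Z=0, W=2, Y=1, U=2, X=2) weight 1/96
  (Z=0, W=2, Y=1, U=2, X=4) weight 1/96
  (Z=0, W=2, Y=1, U=3, X=3) weight 1/288
  (Z=0, W=3, Y=0, U=0, X=2) weight 1/432
  (Z=0, W=3, Y=0, U=0, X=4) weight 1/432
  … 28 more
Group by U:
  weight(U=0) = 1/27
  weight(U=1) = 1/18
  weight(U=2) = 1/9
  weight(U=3) = 1/54
Total weight = 1/27 + 1/18 + 1/9 + 1/54 = 2/9
P(U=0 | obs) = 1/27 / 2/9 = 1/6
P(U=1 | obs) = 1/18 / 2/9 = 1/4
P(U=2 | obs) = 1/9 / 2/9 = 1/2
P(U=3 | obs) = 1/54 / 2/9 = 1/12
argmax = 2

argmax_v P(U = v | obs) = 2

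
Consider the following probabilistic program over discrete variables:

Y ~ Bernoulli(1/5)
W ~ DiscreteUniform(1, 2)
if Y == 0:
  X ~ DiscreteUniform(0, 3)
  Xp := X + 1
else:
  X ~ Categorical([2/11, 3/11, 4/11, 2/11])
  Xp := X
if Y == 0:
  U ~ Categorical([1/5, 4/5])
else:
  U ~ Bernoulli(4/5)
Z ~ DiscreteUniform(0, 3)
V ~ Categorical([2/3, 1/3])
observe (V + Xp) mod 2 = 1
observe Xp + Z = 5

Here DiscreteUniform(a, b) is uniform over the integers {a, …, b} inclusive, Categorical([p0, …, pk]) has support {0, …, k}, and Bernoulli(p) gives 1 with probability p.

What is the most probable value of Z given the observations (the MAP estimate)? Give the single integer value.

argmax_v P(Z = v | obs) = 2

Enumerate traces; 20 have nonzero weight after conditioning:
  (Y=0, W=1, X=1, U=0, Z=3, V=1) weight 1/600
  (Y=0, W=1, X=1, U=1, Z=3, V=1) weight 1/150
  (Y=0, W=1, X=2, U=0, Z=2, V=0) weight 1/300
  (Y=0, W=1, X=2, U=1, Z=2, V=0) weight 1/75
  (Y=0, W=1, X=3, U=0, Z=1, V=1) weight 1/600
  (Y=0, W=1, X=3, U=1, Z=1, V=1) weight 1/150
  (Y=0, W=2, X=1, U=0, Z=3, V=1) weight 1/600
  (Y=0, W=2, X=1, U=1, Z=3, V=1) weight 1/150
  … 12 more
Group by Z:
  weight(Z=1) = 1/60
  weight(Z=2) = 13/330
  weight(Z=3) = 1/44
Total weight = 1/60 + 13/330 + 1/44 = 13/165
P(Z=1 | obs) = 1/60 / 13/165 = 11/52
P(Z=2 | obs) = 13/330 / 13/165 = 1/2
P(Z=3 | obs) = 1/44 / 13/165 = 15/52
argmax = 2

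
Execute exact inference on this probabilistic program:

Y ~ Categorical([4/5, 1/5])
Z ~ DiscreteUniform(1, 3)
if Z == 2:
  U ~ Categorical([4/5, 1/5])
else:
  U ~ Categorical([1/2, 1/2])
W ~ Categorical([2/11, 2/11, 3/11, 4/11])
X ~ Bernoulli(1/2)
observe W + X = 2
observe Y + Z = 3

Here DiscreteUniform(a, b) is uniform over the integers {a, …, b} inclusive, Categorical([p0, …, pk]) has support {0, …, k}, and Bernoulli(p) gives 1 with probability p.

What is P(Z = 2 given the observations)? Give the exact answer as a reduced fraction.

Enumerate traces; 8 have nonzero weight after conditioning:
  (Y=0, Z=3, U=0, W=1, X=1) weight 2/165
  (Y=0, Z=3, U=0, W=2, X=0) weight 1/55
  (Y=0, Z=3, U=1, W=1, X=1) weight 2/165
  (Y=0, Z=3, U=1, W=2, X=0) weight 1/55
  (Y=1, Z=2, U=0, W=1, X=1) weight 4/825
  (Y=1, Z=2, U=0, W=2, X=0) weight 2/275
  (Y=1, Z=2, U=1, W=1, X=1) weight 1/825
  (Y=1, Z=2, U=1, W=2, X=0) weight 1/550
Group by Z:
  weight(Z=2) = 1/66
  weight(Z=3) = 2/33
Total weight = 1/66 + 2/33 = 5/66
P(Z=2 | obs) = 1/66 / 5/66 = 1/5
P(Z=3 | obs) = 2/33 / 5/66 = 4/5

P(Z = 2 | obs) = 1/5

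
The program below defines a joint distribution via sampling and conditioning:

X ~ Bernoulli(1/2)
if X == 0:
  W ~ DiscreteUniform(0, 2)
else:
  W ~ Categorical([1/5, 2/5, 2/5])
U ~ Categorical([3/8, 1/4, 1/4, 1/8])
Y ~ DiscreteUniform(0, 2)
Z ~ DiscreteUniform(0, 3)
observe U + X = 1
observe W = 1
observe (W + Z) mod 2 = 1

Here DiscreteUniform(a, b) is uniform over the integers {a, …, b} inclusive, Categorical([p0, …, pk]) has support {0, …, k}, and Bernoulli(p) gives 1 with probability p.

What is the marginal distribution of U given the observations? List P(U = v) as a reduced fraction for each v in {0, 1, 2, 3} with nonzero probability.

Enumerate traces; 12 have nonzero weight after conditioning:
  (X=0, W=1, U=1, Y=0, Z=0) weight 1/288
  (X=0, W=1, U=1, Y=0, Z=2) weight 1/288
  (X=0, W=1, U=1, Y=1, Z=0) weight 1/288
  (X=0, W=1, U=1, Y=1, Z=2) weight 1/288
  (X=0, W=1, U=1, Y=2, Z=0) weight 1/288
  (X=0, W=1, U=1, Y=2, Z=2) weight 1/288
  (X=1, W=1, U=0, Y=0, Z=0) weight 1/160
  (X=1, W=1, U=0, Y=0, Z=2) weight 1/160
  … 4 more
Group by U:
  weight(U=0) = 3/80
  weight(U=1) = 1/48
Total weight = 3/80 + 1/48 = 7/120
P(U=0 | obs) = 3/80 / 7/120 = 9/14
P(U=1 | obs) = 1/48 / 7/120 = 5/14

P(U=0) = 9/14, P(U=1) = 5/14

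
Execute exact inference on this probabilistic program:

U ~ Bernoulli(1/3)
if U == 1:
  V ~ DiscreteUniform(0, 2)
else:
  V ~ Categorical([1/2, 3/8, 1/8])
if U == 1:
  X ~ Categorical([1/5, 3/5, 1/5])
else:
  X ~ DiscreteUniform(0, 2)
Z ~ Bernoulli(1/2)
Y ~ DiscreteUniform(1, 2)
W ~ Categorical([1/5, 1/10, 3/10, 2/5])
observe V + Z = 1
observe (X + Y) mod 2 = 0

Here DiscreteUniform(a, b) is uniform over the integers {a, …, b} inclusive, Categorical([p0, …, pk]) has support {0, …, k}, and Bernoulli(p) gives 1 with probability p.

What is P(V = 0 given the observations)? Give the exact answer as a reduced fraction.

Enumerate traces; 48 have nonzero weight after conditioning:
  (U=0, V=0, X=0, Z=1, Y=2, W=0) weight 1/180
  (U=0, V=0, X=0, Z=1, Y=2, W=1) weight 1/360
  (U=0, V=0, X=0, Z=1, Y=2, W=2) weight 1/120
  (U=0, V=0, X=0, Z=1, Y=2, W=3) weight 1/90
  (U=0, V=0, X=1, Z=1, Y=1, W=0) weight 1/180
  (U=0, V=0, X=1, Z=1, Y=1, W=1) weight 1/360
  (U=0, V=0, X=1, Z=1, Y=1, W=2) weight 1/120
  (U=0, V=0, X=1, Z=1, Y=1, W=3) weight 1/90
  (U=0, V=1, X=0, Z=0, Y=2, W=0) weight 1/240
  … 39 more
Group by V:
  weight(V=0) = 1/9
  weight(V=1) = 13/144
Total weight = 1/9 + 13/144 = 29/144
P(V=0 | obs) = 1/9 / 29/144 = 16/29
P(V=1 | obs) = 13/144 / 29/144 = 13/29

P(V = 0 | obs) = 16/29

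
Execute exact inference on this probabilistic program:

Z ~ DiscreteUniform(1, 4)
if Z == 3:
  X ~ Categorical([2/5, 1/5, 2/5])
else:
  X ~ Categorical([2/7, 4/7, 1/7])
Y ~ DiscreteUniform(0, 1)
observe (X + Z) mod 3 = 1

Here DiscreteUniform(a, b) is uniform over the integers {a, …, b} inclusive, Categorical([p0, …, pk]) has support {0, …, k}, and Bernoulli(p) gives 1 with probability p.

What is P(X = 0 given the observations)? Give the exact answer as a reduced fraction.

Enumerate traces; 8 have nonzero weight after conditioning:
  (Z=1, X=0, Y=0) weight 1/28
  (Z=1, X=0, Y=1) weight 1/28
  (Z=2, X=2, Y=0) weight 1/56
  (Z=2, X=2, Y=1) weight 1/56
  (Z=3, X=1, Y=0) weight 1/40
  (Z=3, X=1, Y=1) weight 1/40
  (Z=4, X=0, Y=0) weight 1/28
  (Z=4, X=0, Y=1) weight 1/28
Group by X:
  weight(X=0) = 1/7
  weight(X=1) = 1/20
  weight(X=2) = 1/28
Total weight = 1/7 + 1/20 + 1/28 = 8/35
P(X=0 | obs) = 1/7 / 8/35 = 5/8
P(X=1 | obs) = 1/20 / 8/35 = 7/32
P(X=2 | obs) = 1/28 / 8/35 = 5/32

P(X = 0 | obs) = 5/8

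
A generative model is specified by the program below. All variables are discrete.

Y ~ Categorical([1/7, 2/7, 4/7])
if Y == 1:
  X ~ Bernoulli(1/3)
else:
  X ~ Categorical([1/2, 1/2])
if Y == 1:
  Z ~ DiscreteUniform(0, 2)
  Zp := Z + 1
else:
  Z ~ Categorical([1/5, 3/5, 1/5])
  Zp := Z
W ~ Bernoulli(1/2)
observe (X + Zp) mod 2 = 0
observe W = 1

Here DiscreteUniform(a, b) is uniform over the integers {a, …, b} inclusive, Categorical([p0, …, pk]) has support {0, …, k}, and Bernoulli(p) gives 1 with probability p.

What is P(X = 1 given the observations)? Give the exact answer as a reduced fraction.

P(X = 1 | obs) = 35/61

Enumerate traces; 9 have nonzero weight after conditioning:
  (Y=0, X=0, Z=0, W=1) weight 1/140
  (Y=0, X=0, Z=2, W=1) weight 1/140
  (Y=0, X=1, Z=1, W=1) weight 3/140
  (Y=1, X=0, Z=1, W=1) weight 2/63
  (Y=1, X=1, Z=0, W=1) weight 1/63
  (Y=1, X=1, Z=2, W=1) weight 1/63
  (Y=2, X=0, Z=0, W=1) weight 1/35
  (Y=2, X=0, Z=2, W=1) weight 1/35
  … 1 more
Group by X:
  weight(X=0) = 13/126
  weight(X=1) = 5/36
Total weight = 13/126 + 5/36 = 61/252
P(X=0 | obs) = 13/126 / 61/252 = 26/61
P(X=1 | obs) = 5/36 / 61/252 = 35/61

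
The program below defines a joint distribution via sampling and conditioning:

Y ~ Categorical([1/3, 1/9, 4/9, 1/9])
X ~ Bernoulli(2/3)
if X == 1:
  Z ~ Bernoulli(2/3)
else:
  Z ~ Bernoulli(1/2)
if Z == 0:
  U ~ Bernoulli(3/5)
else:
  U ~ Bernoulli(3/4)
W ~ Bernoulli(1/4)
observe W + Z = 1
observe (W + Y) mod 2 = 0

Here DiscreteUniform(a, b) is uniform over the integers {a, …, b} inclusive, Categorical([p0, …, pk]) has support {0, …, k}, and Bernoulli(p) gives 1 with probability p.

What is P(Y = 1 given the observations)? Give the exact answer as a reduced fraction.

P(Y = 1 | obs) = 1/35

Enumerate traces; 16 have nonzero weight after conditioning:
  (Y=0, X=0, Z=1, U=0, W=0) weight 1/96
  (Y=0, X=0, Z=1, U=1, W=0) weight 1/32
  (Y=0, X=1, Z=1, U=0, W=0) weight 1/36
  (Y=0, X=1, Z=1, U=1, W=0) weight 1/12
  (Y=1, X=0, Z=0, U=0, W=1) weight 1/540
  (Y=1, X=0, Z=0, U=1, W=1) weight 1/360
  (Y=1, X=1, Z=0, U=0, W=1) weight 1/405
  (Y=1, X=1, Z=0, U=1, W=1) weight 1/270
  (Y=2, X=0, Z=1, U=0, W=0) weight 1/72
  (Y=3, X=0, Z=0, U=0, W=1) weight 1/540
  … 6 more
Group by Y:
  weight(Y=0) = 11/72
  weight(Y=1) = 7/648
  weight(Y=2) = 11/54
  weight(Y=3) = 7/648
Total weight = 11/72 + 7/648 + 11/54 + 7/648 = 245/648
P(Y=0 | obs) = 11/72 / 245/648 = 99/245
P(Y=1 | obs) = 7/648 / 245/648 = 1/35
P(Y=2 | obs) = 11/54 / 245/648 = 132/245
P(Y=3 | obs) = 7/648 / 245/648 = 1/35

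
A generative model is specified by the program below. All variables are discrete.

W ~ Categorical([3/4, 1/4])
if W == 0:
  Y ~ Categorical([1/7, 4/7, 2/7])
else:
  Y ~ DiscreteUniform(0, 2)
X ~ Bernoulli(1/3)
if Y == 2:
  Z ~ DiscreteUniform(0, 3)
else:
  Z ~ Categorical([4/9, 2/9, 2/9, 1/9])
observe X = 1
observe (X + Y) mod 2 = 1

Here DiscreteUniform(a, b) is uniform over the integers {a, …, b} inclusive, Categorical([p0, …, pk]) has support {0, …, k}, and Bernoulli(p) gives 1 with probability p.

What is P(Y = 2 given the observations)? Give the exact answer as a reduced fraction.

Enumerate traces; 16 have nonzero weight after conditioning:
  (W=0, Y=0, X=1, Z=0) weight 1/63
  (W=0, Y=0, X=1, Z=1) weight 1/126
  (W=0, Y=0, X=1, Z=2) weight 1/126
  (W=0, Y=0, X=1, Z=3) weight 1/252
  (W=0, Y=2, X=1, Z=0) weight 1/56
  (W=0, Y=2, X=1, Z=1) weight 1/56
  (W=0, Y=2, X=1, Z=2) weight 1/56
  (W=0, Y=2, X=1, Z=3) weight 1/56
  … 8 more
Group by Y:
  weight(Y=0) = 4/63
  weight(Y=2) = 25/252
Total weight = 4/63 + 25/252 = 41/252
P(Y=0 | obs) = 4/63 / 41/252 = 16/41
P(Y=2 | obs) = 25/252 / 41/252 = 25/41

P(Y = 2 | obs) = 25/41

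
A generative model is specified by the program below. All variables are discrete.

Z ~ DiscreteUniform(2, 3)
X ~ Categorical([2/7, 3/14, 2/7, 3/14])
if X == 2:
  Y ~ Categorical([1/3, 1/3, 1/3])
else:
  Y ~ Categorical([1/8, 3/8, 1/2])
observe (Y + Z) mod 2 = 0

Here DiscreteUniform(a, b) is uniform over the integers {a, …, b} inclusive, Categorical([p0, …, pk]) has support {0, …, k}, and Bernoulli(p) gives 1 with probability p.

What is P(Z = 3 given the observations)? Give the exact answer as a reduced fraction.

Enumerate traces; 12 have nonzero weight after conditioning:
  (Z=2, X=0, Y=0) weight 1/56
  (Z=2, X=0, Y=2) weight 1/14
  (Z=2, X=1, Y=0) weight 3/224
  (Z=2, X=1, Y=2) weight 3/56
  (Z=2, X=2, Y=0) weight 1/21
  (Z=2, X=2, Y=2) weight 1/21
  (Z=2, X=3, Y=0) weight 3/224
  (Z=2, X=3, Y=2) weight 3/56
  (Z=3, X=0, Y=1) weight 3/56
  … 3 more
Group by Z:
  weight(Z=2) = 107/336
  weight(Z=3) = 61/336
Total weight = 107/336 + 61/336 = 1/2
P(Z=2 | obs) = 107/336 / 1/2 = 107/168
P(Z=3 | obs) = 61/336 / 1/2 = 61/168

P(Z = 3 | obs) = 61/168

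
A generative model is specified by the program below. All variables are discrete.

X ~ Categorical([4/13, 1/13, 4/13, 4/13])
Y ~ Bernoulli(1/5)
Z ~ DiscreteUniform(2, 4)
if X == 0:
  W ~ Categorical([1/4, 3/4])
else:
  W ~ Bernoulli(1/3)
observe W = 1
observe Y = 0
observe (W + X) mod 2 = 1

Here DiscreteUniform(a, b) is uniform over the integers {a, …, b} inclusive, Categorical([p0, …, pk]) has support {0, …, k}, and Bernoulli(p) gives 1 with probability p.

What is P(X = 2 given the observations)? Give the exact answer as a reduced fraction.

P(X = 2 | obs) = 4/13

Enumerate traces; 6 have nonzero weight after conditioning:
  (X=0, Y=0, Z=2, W=1) weight 4/65
  (X=0, Y=0, Z=3, W=1) weight 4/65
  (X=0, Y=0, Z=4, W=1) weight 4/65
  (X=2, Y=0, Z=2, W=1) weight 16/585
  (X=2, Y=0, Z=3, W=1) weight 16/585
  (X=2, Y=0, Z=4, W=1) weight 16/585
Group by X:
  weight(X=0) = 12/65
  weight(X=2) = 16/195
Total weight = 12/65 + 16/195 = 4/15
P(X=0 | obs) = 12/65 / 4/15 = 9/13
P(X=2 | obs) = 16/195 / 4/15 = 4/13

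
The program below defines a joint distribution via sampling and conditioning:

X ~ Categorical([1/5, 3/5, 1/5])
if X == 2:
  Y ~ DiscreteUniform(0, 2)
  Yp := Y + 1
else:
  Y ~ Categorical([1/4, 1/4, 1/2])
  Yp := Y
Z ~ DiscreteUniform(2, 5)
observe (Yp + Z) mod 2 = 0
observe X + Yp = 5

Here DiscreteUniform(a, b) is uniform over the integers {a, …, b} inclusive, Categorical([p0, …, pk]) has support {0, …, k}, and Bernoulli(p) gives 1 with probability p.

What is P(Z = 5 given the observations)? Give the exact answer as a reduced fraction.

Enumerate traces; 2 have nonzero weight after conditioning:
  (X=2, Y=2, Z=3) weight 1/60
  (X=2, Y=2, Z=5) weight 1/60
Group by Z:
  weight(Z=3) = 1/60
  weight(Z=5) = 1/60
Total weight = 1/60 + 1/60 = 1/30
P(Z=3 | obs) = 1/60 / 1/30 = 1/2
P(Z=5 | obs) = 1/60 / 1/30 = 1/2

P(Z = 5 | obs) = 1/2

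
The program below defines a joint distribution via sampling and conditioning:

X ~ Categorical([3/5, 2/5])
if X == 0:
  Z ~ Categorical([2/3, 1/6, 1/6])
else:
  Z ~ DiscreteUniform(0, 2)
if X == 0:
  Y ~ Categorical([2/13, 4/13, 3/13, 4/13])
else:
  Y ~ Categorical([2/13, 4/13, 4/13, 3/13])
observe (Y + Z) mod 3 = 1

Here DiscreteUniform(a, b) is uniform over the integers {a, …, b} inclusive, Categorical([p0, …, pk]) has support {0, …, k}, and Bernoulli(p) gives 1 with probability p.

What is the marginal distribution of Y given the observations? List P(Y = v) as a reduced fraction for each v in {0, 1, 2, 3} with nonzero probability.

P(Y=0) = 14/127, P(Y=1) = 64/127, P(Y=2) = 25/127, P(Y=3) = 24/127

Enumerate traces; 8 have nonzero weight after conditioning:
  (X=0, Z=0, Y=1) weight 8/65
  (X=0, Z=1, Y=0) weight 1/65
  (X=0, Z=1, Y=3) weight 2/65
  (X=0, Z=2, Y=2) weight 3/130
  (X=1, Z=0, Y=1) weight 8/195
  (X=1, Z=1, Y=0) weight 4/195
  (X=1, Z=1, Y=3) weight 2/65
  (X=1, Z=2, Y=2) weight 8/195
Group by Y:
  weight(Y=0) = 7/195
  weight(Y=1) = 32/195
  weight(Y=2) = 5/78
  weight(Y=3) = 4/65
Total weight = 7/195 + 32/195 + 5/78 + 4/65 = 127/390
P(Y=0 | obs) = 7/195 / 127/390 = 14/127
P(Y=1 | obs) = 32/195 / 127/390 = 64/127
P(Y=2 | obs) = 5/78 / 127/390 = 25/127
P(Y=3 | obs) = 4/65 / 127/390 = 24/127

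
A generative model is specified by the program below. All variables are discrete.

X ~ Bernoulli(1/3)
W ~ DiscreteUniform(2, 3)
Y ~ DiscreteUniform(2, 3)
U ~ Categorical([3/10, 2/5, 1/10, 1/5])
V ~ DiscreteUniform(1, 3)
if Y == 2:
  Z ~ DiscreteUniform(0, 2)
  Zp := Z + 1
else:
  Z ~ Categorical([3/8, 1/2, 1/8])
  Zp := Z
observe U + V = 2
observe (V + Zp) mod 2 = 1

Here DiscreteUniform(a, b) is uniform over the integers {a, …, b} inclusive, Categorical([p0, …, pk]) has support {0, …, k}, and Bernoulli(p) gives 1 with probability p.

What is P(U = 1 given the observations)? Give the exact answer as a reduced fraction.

P(U = 1 | obs) = 20/41

Enumerate traces; 24 have nonzero weight after conditioning:
  (X=0, W=2, Y=2, U=0, V=2, Z=0) weight 1/180
  (X=0, W=2, Y=2, U=0, V=2, Z=2) weight 1/180
  (X=0, W=2, Y=2, U=1, V=1, Z=1) weight 1/135
  (X=0, W=2, Y=3, U=0, V=2, Z=1) weight 1/120
  (X=0, W=2, Y=3, U=1, V=1, Z=0) weight 1/120
  (X=0, W=2, Y=3, U=1, V=1, Z=2) weight 1/360
  (X=0, W=3, Y=2, U=0, V=2, Z=0) weight 1/180
  (X=0, W=3, Y=2, U=0, V=2, Z=2) weight 1/180
  … 16 more
Group by U:
  weight(U=0) = 7/120
  weight(U=1) = 1/18
Total weight = 7/120 + 1/18 = 41/360
P(U=0 | obs) = 7/120 / 41/360 = 21/41
P(U=1 | obs) = 1/18 / 41/360 = 20/41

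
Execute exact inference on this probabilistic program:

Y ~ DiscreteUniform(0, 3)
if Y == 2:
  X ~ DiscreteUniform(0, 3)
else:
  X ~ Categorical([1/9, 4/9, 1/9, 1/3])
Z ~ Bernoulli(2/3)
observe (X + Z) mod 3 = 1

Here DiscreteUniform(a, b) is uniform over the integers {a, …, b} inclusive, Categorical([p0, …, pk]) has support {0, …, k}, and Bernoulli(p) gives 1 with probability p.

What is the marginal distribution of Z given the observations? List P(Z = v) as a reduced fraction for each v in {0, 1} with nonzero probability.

Enumerate traces; 12 have nonzero weight after conditioning:
  (Y=0, X=0, Z=1) weight 1/54
  (Y=0, X=1, Z=0) weight 1/27
  (Y=0, X=3, Z=1) weight 1/18
  (Y=1, X=0, Z=1) weight 1/54
  (Y=1, X=1, Z=0) weight 1/27
  (Y=1, X=3, Z=1) weight 1/18
  (Y=2, X=0, Z=1) weight 1/24
  (Y=2, X=1, Z=0) weight 1/48
  … 4 more
Group by Z:
  weight(Z=0) = 19/144
  weight(Z=1) = 11/36
Total weight = 19/144 + 11/36 = 7/16
P(Z=0 | obs) = 19/144 / 7/16 = 19/63
P(Z=1 | obs) = 11/36 / 7/16 = 44/63

P(Z=0) = 19/63, P(Z=1) = 44/63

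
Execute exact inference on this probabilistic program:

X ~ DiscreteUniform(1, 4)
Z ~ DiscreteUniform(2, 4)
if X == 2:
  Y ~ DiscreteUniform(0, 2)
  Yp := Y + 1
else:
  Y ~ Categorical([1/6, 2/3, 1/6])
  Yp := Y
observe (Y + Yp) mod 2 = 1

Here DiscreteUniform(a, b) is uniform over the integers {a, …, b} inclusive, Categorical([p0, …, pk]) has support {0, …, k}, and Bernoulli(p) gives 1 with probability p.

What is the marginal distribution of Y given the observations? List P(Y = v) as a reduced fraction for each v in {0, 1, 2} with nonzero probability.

Enumerate traces; 9 have nonzero weight after conditioning:
  (X=2, Z=2, Y=0) weight 1/36
  (X=2, Z=2, Y=1) weight 1/36
  (X=2, Z=2, Y=2) weight 1/36
  (X=2, Z=3, Y=0) weight 1/36
  (X=2, Z=3, Y=1) weight 1/36
  (X=2, Z=3, Y=2) weight 1/36
  (X=2, Z=4, Y=0) weight 1/36
  (X=2, Z=4, Y=1) weight 1/36
  … 1 more
Group by Y:
  weight(Y=0) = 1/12
  weight(Y=1) = 1/12
  weight(Y=2) = 1/12
Total weight = 1/12 + 1/12 + 1/12 = 1/4
P(Y=0 | obs) = 1/12 / 1/4 = 1/3
P(Y=1 | obs) = 1/12 / 1/4 = 1/3
P(Y=2 | obs) = 1/12 / 1/4 = 1/3

P(Y=0) = 1/3, P(Y=1) = 1/3, P(Y=2) = 1/3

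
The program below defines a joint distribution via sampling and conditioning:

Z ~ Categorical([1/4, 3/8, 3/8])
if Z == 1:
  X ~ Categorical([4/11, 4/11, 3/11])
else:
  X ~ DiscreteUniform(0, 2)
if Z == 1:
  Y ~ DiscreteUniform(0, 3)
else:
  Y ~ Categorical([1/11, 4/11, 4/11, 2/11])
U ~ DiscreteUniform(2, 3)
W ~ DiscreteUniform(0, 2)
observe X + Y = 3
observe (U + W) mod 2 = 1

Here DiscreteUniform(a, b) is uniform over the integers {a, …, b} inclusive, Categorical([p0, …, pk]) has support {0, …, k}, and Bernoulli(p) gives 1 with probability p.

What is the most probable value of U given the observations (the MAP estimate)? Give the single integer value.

argmax_v P(U = v | obs) = 3

Enumerate traces; 27 have nonzero weight after conditioning:
  (Z=0, X=0, Y=3, U=2, W=1) weight 1/396
  (Z=0, X=0, Y=3, U=3, W=0) weight 1/396
  (Z=0, X=0, Y=3, U=3, W=2) weight 1/396
  (Z=0, X=1, Y=2, U=2, W=1) weight 1/198
  (Z=0, X=1, Y=2, U=3, W=0) weight 1/198
  (Z=0, X=1, Y=2, U=3, W=2) weight 1/198
  (Z=0, X=2, Y=1, U=2, W=1) weight 1/198
  (Z=0, X=2, Y=1, U=3, W=0) weight 1/198
  … 19 more
Group by U:
  weight(U=2) = 299/6336
  weight(U=3) = 299/3168
Total weight = 299/6336 + 299/3168 = 299/2112
P(U=2 | obs) = 299/6336 / 299/2112 = 1/3
P(U=3 | obs) = 299/3168 / 299/2112 = 2/3
argmax = 3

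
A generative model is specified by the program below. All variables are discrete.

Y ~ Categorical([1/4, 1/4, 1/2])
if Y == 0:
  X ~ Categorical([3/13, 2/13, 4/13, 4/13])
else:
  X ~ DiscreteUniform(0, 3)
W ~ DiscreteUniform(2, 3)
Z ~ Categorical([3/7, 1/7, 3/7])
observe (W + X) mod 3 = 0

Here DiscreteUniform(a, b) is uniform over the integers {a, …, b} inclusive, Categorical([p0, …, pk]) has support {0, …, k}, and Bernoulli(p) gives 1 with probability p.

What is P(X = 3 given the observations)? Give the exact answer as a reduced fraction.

P(X = 3 | obs) = 55/153

Enumerate traces; 27 have nonzero weight after conditioning:
  (Y=0, X=0, W=3, Z=0) weight 9/728
  (Y=0, X=0, W=3, Z=1) weight 3/728
  (Y=0, X=0, W=3, Z=2) weight 9/728
  (Y=0, X=1, W=2, Z=0) weight 3/364
  (Y=0, X=1, W=2, Z=1) weight 1/364
  (Y=0, X=1, W=2, Z=2) weight 3/364
  (Y=0, X=3, W=3, Z=0) weight 3/182
  (Y=0, X=3, W=3, Z=1) weight 1/182
  … 19 more
Group by X:
  weight(X=0) = 51/416
  weight(X=1) = 47/416
  weight(X=3) = 55/416
Total weight = 51/416 + 47/416 + 55/416 = 153/416
P(X=0 | obs) = 51/416 / 153/416 = 1/3
P(X=1 | obs) = 47/416 / 153/416 = 47/153
P(X=3 | obs) = 55/416 / 153/416 = 55/153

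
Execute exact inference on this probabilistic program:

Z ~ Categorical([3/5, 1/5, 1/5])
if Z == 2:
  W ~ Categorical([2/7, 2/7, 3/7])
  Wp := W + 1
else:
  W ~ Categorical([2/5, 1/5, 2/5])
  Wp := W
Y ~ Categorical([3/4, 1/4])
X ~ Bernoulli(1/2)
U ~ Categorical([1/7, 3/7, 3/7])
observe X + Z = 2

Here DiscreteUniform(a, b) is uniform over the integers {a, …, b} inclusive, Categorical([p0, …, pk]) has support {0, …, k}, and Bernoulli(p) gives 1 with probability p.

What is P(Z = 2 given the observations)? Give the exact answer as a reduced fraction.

Enumerate traces; 36 have nonzero weight after conditioning:
  (Z=1, W=0, Y=0, X=1, U=0) weight 3/700
  (Z=1, W=0, Y=0, X=1, U=1) weight 9/700
  (Z=1, W=0, Y=0, X=1, U=2) weight 9/700
  (Z=1, W=0, Y=1, X=1, U=0) weight 1/700
  (Z=1, W=0, Y=1, X=1, U=1) weight 3/700
  (Z=1, W=0, Y=1, X=1, U=2) weight 3/700
  (Z=1, W=1, Y=0, X=1, U=0) weight 3/1400
  (Z=1, W=1, Y=0, X=1, U=1) weight 9/1400
  (Z=2, W=0, Y=0, X=0, U=0) weight 3/980
  … 27 more
Group by Z:
  weight(Z=1) = 1/10
  weight(Z=2) = 1/10
Total weight = 1/10 + 1/10 = 1/5
P(Z=1 | obs) = 1/10 / 1/5 = 1/2
P(Z=2 | obs) = 1/10 / 1/5 = 1/2

P(Z = 2 | obs) = 1/2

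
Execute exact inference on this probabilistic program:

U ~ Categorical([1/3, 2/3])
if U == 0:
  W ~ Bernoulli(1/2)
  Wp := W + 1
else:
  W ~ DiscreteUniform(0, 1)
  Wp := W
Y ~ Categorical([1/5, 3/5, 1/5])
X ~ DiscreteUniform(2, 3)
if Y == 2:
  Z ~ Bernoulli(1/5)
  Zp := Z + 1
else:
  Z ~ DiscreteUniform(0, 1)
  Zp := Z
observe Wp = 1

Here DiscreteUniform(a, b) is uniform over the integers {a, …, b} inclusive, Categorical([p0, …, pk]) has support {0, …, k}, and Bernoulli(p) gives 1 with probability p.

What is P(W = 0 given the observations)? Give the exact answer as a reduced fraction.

P(W = 0 | obs) = 1/3

Enumerate traces; 24 have nonzero weight after conditioning:
  (U=0, W=0, Y=0, X=2, Z=0) weight 1/120
  (U=0, W=0, Y=0, X=2, Z=1) weight 1/120
  (U=0, W=0, Y=0, X=3, Z=0) weight 1/120
  (U=0, W=0, Y=0, X=3, Z=1) weight 1/120
  (U=0, W=0, Y=1, X=2, Z=0) weight 1/40
  (U=0, W=0, Y=1, X=2, Z=1) weight 1/40
  (U=0, W=0, Y=1, X=3, Z=0) weight 1/40
  (U=0, W=0, Y=1, X=3, Z=1) weight 1/40
  (U=1, W=1, Y=0, X=2, Z=0) weight 1/60
  … 15 more
Group by W:
  weight(W=0) = 1/6
  weight(W=1) = 1/3
Total weight = 1/6 + 1/3 = 1/2
P(W=0 | obs) = 1/6 / 1/2 = 1/3
P(W=1 | obs) = 1/3 / 1/2 = 2/3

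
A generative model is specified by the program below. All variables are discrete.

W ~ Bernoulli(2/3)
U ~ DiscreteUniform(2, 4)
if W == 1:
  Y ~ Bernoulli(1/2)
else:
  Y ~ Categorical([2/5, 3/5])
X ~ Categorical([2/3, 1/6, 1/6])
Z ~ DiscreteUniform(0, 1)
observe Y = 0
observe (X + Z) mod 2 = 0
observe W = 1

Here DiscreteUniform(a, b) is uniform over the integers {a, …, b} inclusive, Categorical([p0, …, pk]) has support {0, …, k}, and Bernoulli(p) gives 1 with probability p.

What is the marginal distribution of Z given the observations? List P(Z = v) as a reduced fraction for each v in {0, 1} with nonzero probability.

P(Z=0) = 5/6, P(Z=1) = 1/6

Enumerate traces; 9 have nonzero weight after conditioning:
  (W=1, U=2, Y=0, X=0, Z=0) weight 1/27
  (W=1, U=2, Y=0, X=1, Z=1) weight 1/108
  (W=1, U=2, Y=0, X=2, Z=0) weight 1/108
  (W=1, U=3, Y=0, X=0, Z=0) weight 1/27
  (W=1, U=3, Y=0, X=1, Z=1) weight 1/108
  (W=1, U=3, Y=0, X=2, Z=0) weight 1/108
  (W=1, U=4, Y=0, X=0, Z=0) weight 1/27
  (W=1, U=4, Y=0, X=1, Z=1) weight 1/108
  … 1 more
Group by Z:
  weight(Z=0) = 5/36
  weight(Z=1) = 1/36
Total weight = 5/36 + 1/36 = 1/6
P(Z=0 | obs) = 5/36 / 1/6 = 5/6
P(Z=1 | obs) = 1/36 / 1/6 = 1/6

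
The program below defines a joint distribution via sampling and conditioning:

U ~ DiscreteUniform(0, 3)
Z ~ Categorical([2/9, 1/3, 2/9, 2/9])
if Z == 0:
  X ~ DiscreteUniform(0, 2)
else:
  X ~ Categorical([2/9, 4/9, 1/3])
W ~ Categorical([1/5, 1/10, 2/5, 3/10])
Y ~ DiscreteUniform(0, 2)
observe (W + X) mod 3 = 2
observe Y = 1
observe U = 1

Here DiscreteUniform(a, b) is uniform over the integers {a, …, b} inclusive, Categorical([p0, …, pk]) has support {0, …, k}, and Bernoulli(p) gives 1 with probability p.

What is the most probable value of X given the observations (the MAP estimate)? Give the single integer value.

Enumerate traces; 16 have nonzero weight after conditioning:
  (U=1, Z=0, X=0, W=2, Y=1) weight 1/405
  (U=1, Z=0, X=1, W=1, Y=1) weight 1/1620
  (U=1, Z=0, X=2, W=0, Y=1) weight 1/810
  (U=1, Z=0, X=2, W=3, Y=1) weight 1/540
  (U=1, Z=1, X=0, W=2, Y=1) weight 1/405
  (U=1, Z=1, X=1, W=1, Y=1) weight 1/810
  (U=1, Z=1, X=2, W=0, Y=1) weight 1/540
  (U=1, Z=1, X=2, W=3, Y=1) weight 1/360
  … 8 more
Group by X:
  weight(X=0) = 2/243
  weight(X=1) = 17/4860
  weight(X=2) = 1/72
Total weight = 2/243 + 17/4860 + 1/72 = 83/3240
P(X=0 | obs) = 2/243 / 83/3240 = 80/249
P(X=1 | obs) = 17/4860 / 83/3240 = 34/249
P(X=2 | obs) = 1/72 / 83/3240 = 45/83
argmax = 2

argmax_v P(X = v | obs) = 2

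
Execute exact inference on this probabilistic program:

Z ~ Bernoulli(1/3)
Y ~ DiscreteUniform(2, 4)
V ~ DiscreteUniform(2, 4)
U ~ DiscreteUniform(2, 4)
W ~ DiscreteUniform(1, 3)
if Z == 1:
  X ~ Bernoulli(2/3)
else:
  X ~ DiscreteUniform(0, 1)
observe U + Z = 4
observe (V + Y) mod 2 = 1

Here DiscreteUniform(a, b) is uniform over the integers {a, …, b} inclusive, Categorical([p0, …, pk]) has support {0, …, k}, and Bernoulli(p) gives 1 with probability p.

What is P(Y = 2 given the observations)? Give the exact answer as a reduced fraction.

Enumerate traces; 48 have nonzero weight after conditioning:
  (Z=0, Y=2, V=3, U=4, W=1, X=0) weight 1/243
  (Z=0, Y=2, V=3, U=4, W=1, X=1) weight 1/243
  (Z=0, Y=2, V=3, U=4, W=2, X=0) weight 1/243
  (Z=0, Y=2, V=3, U=4, W=2, X=1) weight 1/243
  (Z=0, Y=2, V=3, U=4, W=3, X=0) weight 1/243
  (Z=0, Y=2, V=3, U=4, W=3, X=1) weight 1/243
  (Z=0, Y=3, V=2, U=4, W=1, X=0) weight 1/243
  (Z=0, Y=3, V=2, U=4, W=1, X=1) weight 1/243
  (Z=0, Y=4, V=3, U=4, W=1, X=0) weight 1/243
  … 39 more
Group by Y:
  weight(Y=2) = 1/27
  weight(Y=3) = 2/27
  weight(Y=4) = 1/27
Total weight = 1/27 + 2/27 + 1/27 = 4/27
P(Y=2 | obs) = 1/27 / 4/27 = 1/4
P(Y=3 | obs) = 2/27 / 4/27 = 1/2
P(Y=4 | obs) = 1/27 / 4/27 = 1/4

P(Y = 2 | obs) = 1/4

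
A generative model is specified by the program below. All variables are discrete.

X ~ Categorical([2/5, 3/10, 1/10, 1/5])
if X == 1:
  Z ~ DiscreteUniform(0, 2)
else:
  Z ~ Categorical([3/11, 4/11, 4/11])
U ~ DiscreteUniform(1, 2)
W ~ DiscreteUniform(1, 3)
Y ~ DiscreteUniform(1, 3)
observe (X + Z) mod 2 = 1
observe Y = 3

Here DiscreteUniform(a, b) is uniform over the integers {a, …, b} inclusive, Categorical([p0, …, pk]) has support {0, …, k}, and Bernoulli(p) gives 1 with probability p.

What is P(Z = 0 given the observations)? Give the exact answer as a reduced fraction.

P(Z = 0 | obs) = 17/56

Enumerate traces; 36 have nonzero weight after conditioning:
  (X=0, Z=1, U=1, W=1, Y=3) weight 4/495
  (X=0, Z=1, U=1, W=2, Y=3) weight 4/495
  (X=0, Z=1, U=1, W=3, Y=3) weight 4/495
  (X=0, Z=1, U=2, W=1, Y=3) weight 4/495
  (X=0, Z=1, U=2, W=2, Y=3) weight 4/495
  (X=0, Z=1, U=2, W=3, Y=3) weight 4/495
  (X=1, Z=0, U=1, W=1, Y=3) weight 1/180
  (X=1, Z=0, U=1, W=2, Y=3) weight 1/180
  (X=1, Z=2, U=1, W=1, Y=3) weight 1/180
  … 27 more
Group by Z:
  weight(Z=0) = 17/330
  weight(Z=1) = 2/33
  weight(Z=2) = 19/330
Total weight = 17/330 + 2/33 + 19/330 = 28/165
P(Z=0 | obs) = 17/330 / 28/165 = 17/56
P(Z=1 | obs) = 2/33 / 28/165 = 5/14
P(Z=2 | obs) = 19/330 / 28/165 = 19/56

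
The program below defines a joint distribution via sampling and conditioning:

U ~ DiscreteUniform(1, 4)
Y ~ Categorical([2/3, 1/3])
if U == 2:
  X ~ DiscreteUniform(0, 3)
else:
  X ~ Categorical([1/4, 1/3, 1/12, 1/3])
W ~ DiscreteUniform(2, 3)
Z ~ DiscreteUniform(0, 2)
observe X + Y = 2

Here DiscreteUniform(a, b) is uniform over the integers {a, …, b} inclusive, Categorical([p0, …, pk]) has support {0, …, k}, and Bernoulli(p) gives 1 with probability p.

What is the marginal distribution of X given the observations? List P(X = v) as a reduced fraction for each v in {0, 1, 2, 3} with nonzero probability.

P(X=1) = 5/9, P(X=2) = 4/9

Enumerate traces; 48 have nonzero weight after conditioning:
  (U=1, Y=0, X=2, W=2, Z=0) weight 1/432
  (U=1, Y=0, X=2, W=2, Z=1) weight 1/432
  (U=1, Y=0, X=2, W=2, Z=2) weight 1/432
  (U=1, Y=0, X=2, W=3, Z=0) weight 1/432
  (U=1, Y=0, X=2, W=3, Z=1) weight 1/432
  (U=1, Y=0, X=2, W=3, Z=2) weight 1/432
  (U=1, Y=1, X=1, W=2, Z=0) weight 1/216
  (U=1, Y=1, X=1, W=2, Z=1) weight 1/216
  … 40 more
Group by X:
  weight(X=1) = 5/48
  weight(X=2) = 1/12
Total weight = 5/48 + 1/12 = 3/16
P(X=1 | obs) = 5/48 / 3/16 = 5/9
P(X=2 | obs) = 1/12 / 3/16 = 4/9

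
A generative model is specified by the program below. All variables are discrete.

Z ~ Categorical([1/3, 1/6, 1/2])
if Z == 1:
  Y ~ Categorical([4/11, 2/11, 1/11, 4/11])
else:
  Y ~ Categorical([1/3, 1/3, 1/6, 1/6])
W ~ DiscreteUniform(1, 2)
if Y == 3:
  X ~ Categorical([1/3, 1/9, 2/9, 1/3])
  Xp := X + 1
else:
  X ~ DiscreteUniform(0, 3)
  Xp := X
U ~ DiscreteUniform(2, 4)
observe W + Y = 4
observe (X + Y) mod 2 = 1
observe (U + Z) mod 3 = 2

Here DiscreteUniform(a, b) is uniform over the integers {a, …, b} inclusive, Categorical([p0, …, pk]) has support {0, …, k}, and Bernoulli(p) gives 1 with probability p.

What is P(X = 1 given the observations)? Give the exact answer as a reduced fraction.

P(X = 1 | obs) = 549/2678

Enumerate traces; 12 have nonzero weight after conditioning:
  (Z=0, Y=2, W=2, X=1, U=2) weight 1/432
  (Z=0, Y=2, W=2, X=3, U=2) weight 1/432
  (Z=0, Y=3, W=1, X=0, U=2) weight 1/324
  (Z=0, Y=3, W=1, X=2, U=2) weight 1/486
  (Z=1, Y=2, W=2, X=1, U=4) weight 1/1584
  (Z=1, Y=2, W=2, X=3, U=4) weight 1/1584
  (Z=1, Y=3, W=1, X=0, U=4) weight 1/297
  (Z=1, Y=3, W=1, X=2, U=4) weight 2/891
  … 4 more
Group by X:
  weight(X=0) = 79/7128
  weight(X=1) = 61/9504
  weight(X=2) = 79/10692
  weight(X=3) = 61/9504
Total weight = 79/7128 + 61/9504 + 79/10692 + 61/9504 = 1339/42768
P(X=0 | obs) = 79/7128 / 1339/42768 = 474/1339
P(X=1 | obs) = 61/9504 / 1339/42768 = 549/2678
P(X=2 | obs) = 79/10692 / 1339/42768 = 316/1339
P(X=3 | obs) = 61/9504 / 1339/42768 = 549/2678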